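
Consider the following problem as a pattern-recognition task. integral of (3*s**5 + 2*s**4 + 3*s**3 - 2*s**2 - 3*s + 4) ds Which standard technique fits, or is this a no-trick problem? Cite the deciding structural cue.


Diagnosis: no special technique — every term is a constant multiple of a power of s; term-wise power-rule integration needs no preliminary transformation.


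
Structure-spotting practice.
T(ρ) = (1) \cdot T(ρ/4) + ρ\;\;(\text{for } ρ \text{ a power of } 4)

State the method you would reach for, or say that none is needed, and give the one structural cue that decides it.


Diagnosis: the master substitution — the argument shrinks by the factor 4, so measure the index on a logarithmic scale and the recursion becomes a shift.


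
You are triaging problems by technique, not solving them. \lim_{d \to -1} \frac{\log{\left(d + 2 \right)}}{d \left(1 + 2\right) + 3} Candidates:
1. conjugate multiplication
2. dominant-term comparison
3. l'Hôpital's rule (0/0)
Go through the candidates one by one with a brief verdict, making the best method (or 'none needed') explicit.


Method: l'Hôpital's rule (0/0) — substituting -1 gives 0 over 0; differentiate top and bottom once and re-evaluate. Expanding numerator and denominator to first order gives the same value — the rule automates exactly that.
- conjugate multiplication: the conjugate move applies to radical differences, which this is not.
- dominant-term comparison: leading-power comparison does not apply to this form.
- l'Hôpital's rule (0/0): applicable, and directly so.


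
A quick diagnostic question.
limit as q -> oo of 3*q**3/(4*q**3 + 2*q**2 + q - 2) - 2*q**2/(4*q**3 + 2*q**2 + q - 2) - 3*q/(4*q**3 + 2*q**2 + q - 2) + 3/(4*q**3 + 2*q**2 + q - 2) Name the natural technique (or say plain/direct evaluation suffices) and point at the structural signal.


Best approach: dominant-term comparison — as q grows, only the highest-degree terms matter — compare leading terms and read the limit off. Differentiating the expression as a single quotient would eventually settle it as well; matching dominant growth settles it immediately.


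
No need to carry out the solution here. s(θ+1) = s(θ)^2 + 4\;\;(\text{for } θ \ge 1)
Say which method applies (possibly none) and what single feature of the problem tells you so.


Diagnosis: no special technique — the recurrence is nonlinear in the sequence values; study it directly, no linear machinery applies.


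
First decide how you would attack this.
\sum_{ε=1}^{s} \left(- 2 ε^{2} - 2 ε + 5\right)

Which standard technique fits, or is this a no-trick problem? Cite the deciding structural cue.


Method: no special technique — no ratio, no shift structure, no binomial pattern: sum the constant-multiple powers of ε with known formulas.


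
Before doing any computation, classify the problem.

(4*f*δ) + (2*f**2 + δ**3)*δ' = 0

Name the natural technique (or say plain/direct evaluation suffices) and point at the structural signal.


Best approach: the exact-equation method — the cross partial derivatives of 4*f*δ and 2*f**2 + δ**3 agree, so the left side is the total differential of one potential in f and δ.


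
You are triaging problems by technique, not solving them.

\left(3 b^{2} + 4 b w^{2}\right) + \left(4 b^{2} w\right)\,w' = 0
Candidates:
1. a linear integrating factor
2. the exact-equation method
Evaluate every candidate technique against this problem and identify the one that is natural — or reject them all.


Technique: the exact-equation method — take the mixed partials of 3 b^{2} + 4 b w^{2} and 4 b^{2} w: they are equal, which certifies an exact differential.
- a linear integrating factor: a nonlinear term in the unknown puts this outside the integrating-factor template.
- the exact-equation method — yes, a natural case for it.


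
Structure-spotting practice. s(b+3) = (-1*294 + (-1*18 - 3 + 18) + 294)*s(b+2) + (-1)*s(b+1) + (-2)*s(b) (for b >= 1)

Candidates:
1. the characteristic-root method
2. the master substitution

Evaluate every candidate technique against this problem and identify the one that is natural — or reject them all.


Method: the characteristic-root method — fixed numeric weights on consecutive terms and no forcing term added: the root method in its home territory.
- the characteristic-root method: a fit — the right tool for this form.
- the master substitution — the recursive argument is a shift of the index, not a fixed fraction of it.


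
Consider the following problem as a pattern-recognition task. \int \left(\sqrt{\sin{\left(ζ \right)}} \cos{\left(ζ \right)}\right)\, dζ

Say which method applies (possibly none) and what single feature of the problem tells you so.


Technique: u-substitution — structure check: outer function, inner expression \sin{\left(ζ \right)}, inner derivative as a factor — the classic u = \sin{\left(ζ \right)} pattern.


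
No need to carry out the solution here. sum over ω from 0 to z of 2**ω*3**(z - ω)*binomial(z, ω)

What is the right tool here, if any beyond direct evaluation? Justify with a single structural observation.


Diagnosis: the binomial theorem — the binomial coefficients weight matched powers of 2 and 3, which is exactly the expansion of a binomial power.


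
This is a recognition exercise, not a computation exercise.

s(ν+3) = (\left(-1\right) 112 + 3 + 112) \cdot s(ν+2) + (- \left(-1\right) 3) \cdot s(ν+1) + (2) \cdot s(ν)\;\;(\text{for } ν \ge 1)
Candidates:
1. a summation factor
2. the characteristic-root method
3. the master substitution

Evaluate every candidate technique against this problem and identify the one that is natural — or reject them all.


Technique: the characteristic-root method — this is the constant-coefficient homogeneous case — the whole solution in ν reduces to a polynomial's roots.
- a summation factor: the recurrence reaches back more than one step, outside the first-order family a summation factor normalizes.
- the characteristic-root method: a fit — the right tool for this form.
- the master substitution: there is no divide-the-index recursive argument.


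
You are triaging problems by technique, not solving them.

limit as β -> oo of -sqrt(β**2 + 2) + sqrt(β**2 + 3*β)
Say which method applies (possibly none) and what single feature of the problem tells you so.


Verdict: conjugate multiplication — divergence minus divergence hides a finite answer — expose it by pairing sqrt(β**2 + 3*β) - sqrt(β**2 + 2) with its conjugate.


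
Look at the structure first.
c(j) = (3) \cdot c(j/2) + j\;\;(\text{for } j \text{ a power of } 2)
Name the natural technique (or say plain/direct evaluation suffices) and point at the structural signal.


Diagnosis: the master substitution — the argument shrinks by the factor 2, so measure the index on a logarithmic scale and the recursion becomes a shift.


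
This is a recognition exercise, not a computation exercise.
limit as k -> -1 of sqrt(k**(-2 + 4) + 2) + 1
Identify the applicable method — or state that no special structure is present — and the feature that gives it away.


Method: no special technique — nothing blocks direct substitution at -1: plug in and finish.


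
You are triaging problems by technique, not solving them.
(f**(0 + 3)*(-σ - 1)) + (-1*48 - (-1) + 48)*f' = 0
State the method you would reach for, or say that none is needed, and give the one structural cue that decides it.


Diagnosis: separation of variables — one side of the product carries the independent variable, the other the unknown — the textbook separation shape.


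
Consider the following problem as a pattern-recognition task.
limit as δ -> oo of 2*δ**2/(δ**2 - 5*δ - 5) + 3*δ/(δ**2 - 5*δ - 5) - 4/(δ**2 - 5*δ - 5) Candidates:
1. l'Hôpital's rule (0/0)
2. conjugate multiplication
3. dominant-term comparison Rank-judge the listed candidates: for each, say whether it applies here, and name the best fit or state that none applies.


Technique: dominant-term comparison — at large δ only the top-degree terms survive; compare the leading terms and the limit falls out.
- l'Hôpital's rule (0/0): viewed as a single quotient this runs to ∞/∞, not the 0/0 clash this candidate addresses; an at-infinity variant of the rule would resolve it, but comparing leading growth reads the answer without differentiating.
- conjugate multiplication — there are no radicals in tension whose conjugate would simplify matters.
- dominant-term comparison: applicable, and directly so.


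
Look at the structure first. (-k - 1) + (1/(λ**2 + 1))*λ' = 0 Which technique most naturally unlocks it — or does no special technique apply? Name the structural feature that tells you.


Best approach: separation of variables — all dependence on the two variables factors apart, the defining separable shape. The equation is exact as it stands too — a potential function exists — though separation reads the split structure directly.


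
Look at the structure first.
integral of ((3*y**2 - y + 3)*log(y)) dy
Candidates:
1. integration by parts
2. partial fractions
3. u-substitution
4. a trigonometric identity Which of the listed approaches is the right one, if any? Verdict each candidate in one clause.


Technique: integration by parts — take log(y) as the piece to differentiate: what remains is a power-rule integral in disguise.
- integration by parts — applies; the problem has the shape this method handles.
- partial fractions — there is no rational-function structure to decompose.
- u-substitution: no subexpression of the integrand pairs with its own derivative as a factor — individual terms may offer their own substitutions, but any change of variable covering the whole integral would have to be constructed from outside the expression.
- a trigonometric identity — no sine or cosine appears, so there is nothing for a trigonometric identity to act on.


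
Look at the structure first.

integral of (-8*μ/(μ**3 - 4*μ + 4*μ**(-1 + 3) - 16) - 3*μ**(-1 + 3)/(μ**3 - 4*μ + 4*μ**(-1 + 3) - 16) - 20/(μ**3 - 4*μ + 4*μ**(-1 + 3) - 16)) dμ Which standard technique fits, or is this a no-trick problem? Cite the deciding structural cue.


Method: partial fractions — the integrand is a proper rational function and its denominator (μ**3 - 4*μ + 4*μ**(-1 + 3) - 16) factors into distinct pieces, so it splits into simple fractions.


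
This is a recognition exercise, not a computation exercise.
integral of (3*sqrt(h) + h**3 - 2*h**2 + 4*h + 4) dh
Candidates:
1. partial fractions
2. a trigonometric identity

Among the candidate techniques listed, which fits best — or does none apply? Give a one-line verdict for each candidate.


Verdict: no special technique — a term-by-term power-rule job in h; no substitution or rearrangement earns its keep here.
- partial fractions: there is no rational-function structure to decompose.
- a trigonometric identity — with no trigonometric functions present, identity rewriting has no target.


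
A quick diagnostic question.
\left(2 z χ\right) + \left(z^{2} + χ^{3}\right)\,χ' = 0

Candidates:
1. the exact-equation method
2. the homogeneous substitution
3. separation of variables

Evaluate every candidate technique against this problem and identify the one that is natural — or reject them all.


Technique: the exact-equation method — because the two cross partials coincide, the form is conservative as written — recover its potential in (z, χ).
- the exact-equation method — yes, a natural case for it.
- the homogeneous substitution: the ratio substitution does not collapse this equation.
- separation of variables: the two dependences are entangled, not a clean product of one-variable pieces.


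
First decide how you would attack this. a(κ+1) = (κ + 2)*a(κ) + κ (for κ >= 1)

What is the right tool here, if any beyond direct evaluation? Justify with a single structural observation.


Diagnosis: a summation factor — an index-dependent multiplier κ + 2 rules out characteristic roots; a summation factor converts it to a pure difference.


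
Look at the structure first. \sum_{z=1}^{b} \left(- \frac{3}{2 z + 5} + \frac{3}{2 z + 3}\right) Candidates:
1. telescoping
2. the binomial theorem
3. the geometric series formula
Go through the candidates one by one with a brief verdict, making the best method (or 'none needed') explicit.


Technique: telescoping — spot the paired structure — each term adds \frac{3}{2 z + 3} and subtracts its successor value, which the next term restores: the definition of a telescoping chain.
- telescoping: applies; the problem has the shape this method handles.
- the binomial theorem: no binomial coefficients pair up with complementary powers here.
- the geometric series formula: there is no constant term-to-term ratio.


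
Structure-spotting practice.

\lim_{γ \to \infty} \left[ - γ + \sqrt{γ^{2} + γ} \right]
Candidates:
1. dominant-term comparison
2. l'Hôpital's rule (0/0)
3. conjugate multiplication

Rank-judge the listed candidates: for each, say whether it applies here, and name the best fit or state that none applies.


Method: conjugate multiplication — turning the difference into a conjugate-rationalized ratio makes the limit readable.
- dominant-term comparison: this limit is not decided by comparing polynomial growth at infinity.
- l'Hôpital's rule (0/0): no quotient structure at all: the clash is ∞ minus ∞, which rationalizing converts into a tractable ratio.
- conjugate multiplication: yes — fits the structure here.


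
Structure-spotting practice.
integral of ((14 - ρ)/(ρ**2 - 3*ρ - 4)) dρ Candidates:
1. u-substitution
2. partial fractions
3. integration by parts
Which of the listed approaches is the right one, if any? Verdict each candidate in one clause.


Method: partial fractions — the bottom, ρ**2 - 3*ρ - 4, comes apart into simple factors, and a proper rational function over split factors decomposes.
- u-substitution — no subexpression of the integrand serves as a whole-integral substitution inner — individual terms may offer their own, but none carries its derivative as a factor of the full integrand; a working change of variable would have to be constructed from outside the expression.
- partial fractions: applicable, and directly so.
- integration by parts: there is no nonconstant-polynomial-times-kernel split with an exp, sine, cosine (degree-1 argument), or logarithm partner.


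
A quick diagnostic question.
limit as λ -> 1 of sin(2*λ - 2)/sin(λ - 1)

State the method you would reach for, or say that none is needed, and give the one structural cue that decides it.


Best approach: l'Hôpital's rule (0/0) — both numerator and denominator vanish at 1: the genuine 0/0 indeterminate that l'Hôpital exists for. One could equally expand both pieces locally and compare leading terms; the rule does that in one stroke.


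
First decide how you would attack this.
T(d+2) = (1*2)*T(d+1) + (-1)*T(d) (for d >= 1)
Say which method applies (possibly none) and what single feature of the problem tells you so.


Method: the characteristic-root method — because shifting d leaves the equation's coefficients unchanged, exponential trials reduce it to algebra.


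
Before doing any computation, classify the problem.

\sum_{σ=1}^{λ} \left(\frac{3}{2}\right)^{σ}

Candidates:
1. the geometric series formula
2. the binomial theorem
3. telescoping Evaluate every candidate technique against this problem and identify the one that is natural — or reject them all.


Technique: the geometric series formula — each term is \frac{3}{2} times the previous one, so the geometric-series formula applies directly.
- the geometric series formula: yes, a natural case for it.
- the binomial theorem: there is no pair of bases whose matched powers would reassemble into a single binomial power.
- telescoping: the summand is not presented as a shifted difference — a telescoping rewrite may exist, but the displayed structure does not offer one.


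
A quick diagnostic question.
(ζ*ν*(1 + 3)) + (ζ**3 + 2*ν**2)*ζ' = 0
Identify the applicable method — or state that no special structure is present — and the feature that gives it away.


Verdict: the exact-equation method — take the mixed partials of ζ*ν*(1 + 3) and ζ**3 + 2*ν**2: they are equal, which certifies an exact differential.


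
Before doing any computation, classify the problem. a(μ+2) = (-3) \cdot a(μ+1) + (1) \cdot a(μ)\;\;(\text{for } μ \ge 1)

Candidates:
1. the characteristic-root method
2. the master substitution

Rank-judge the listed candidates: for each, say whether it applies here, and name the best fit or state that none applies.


Verdict: the characteristic-root method — fixed numeric weights on consecutive terms and no forcing term added: the root method in its home territory.
- the characteristic-root method — a fit — the right tool for this form.
- the master substitution — the recursion shifts the index rather than dividing it.


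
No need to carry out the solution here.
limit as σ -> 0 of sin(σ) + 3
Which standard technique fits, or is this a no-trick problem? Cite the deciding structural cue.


Technique: no special technique — nothing blocks direct substitution at 0: plug in and finish.


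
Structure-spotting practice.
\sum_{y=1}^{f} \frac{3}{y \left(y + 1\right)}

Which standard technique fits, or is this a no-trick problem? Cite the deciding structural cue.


Method: telescoping — the summand \frac{3}{y \left(y + 1\right)} decomposes into fractions whose poles differ by an integer shift — the series collapses.


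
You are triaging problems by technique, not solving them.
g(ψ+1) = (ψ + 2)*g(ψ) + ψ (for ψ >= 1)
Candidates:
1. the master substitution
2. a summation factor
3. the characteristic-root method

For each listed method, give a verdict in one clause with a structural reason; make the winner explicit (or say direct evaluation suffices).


Verdict: a summation factor — first-order linear but the coefficient ψ + 2 moves with the index — divide by the cumulative product and telescope.
- the master substitution: the recursion steps by a constant offset, so exponential reindexing is pointless.
- a summation factor: a fit — the right tool for this form.
- the characteristic-root method — an index-dependent weight blocks the pure exponential ansatz.


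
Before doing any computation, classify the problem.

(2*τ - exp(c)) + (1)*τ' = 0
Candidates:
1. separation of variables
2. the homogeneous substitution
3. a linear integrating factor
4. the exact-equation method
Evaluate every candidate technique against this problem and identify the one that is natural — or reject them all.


Best approach: a linear integrating factor — arrange it as τ' + 2·τ = (the forcing term) and the integrating factor does the rest.
- separation of variables — the two dependences do not factor apart.
- the homogeneous substitution: the ratio of the variables does not determine the slope.
- a linear integrating factor — applies; the problem has the shape this method handles.
- the exact-equation method — the cross partial derivatives disagree, so no single potential exists.


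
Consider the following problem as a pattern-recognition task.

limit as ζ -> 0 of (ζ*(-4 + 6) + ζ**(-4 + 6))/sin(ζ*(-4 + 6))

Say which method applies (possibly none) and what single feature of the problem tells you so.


Best approach: l'Hôpital's rule (0/0) — the 0/0 form at 0 is the signature situation for l'Hôpital's rule. A first-order expansion at the point is an equally standard path; the rule packages it.


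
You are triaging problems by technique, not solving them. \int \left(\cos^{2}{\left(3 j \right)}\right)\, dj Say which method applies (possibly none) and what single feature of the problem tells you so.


Best approach: a trigonometric identity — the even exponent on \cos^{2}{\left(3 j \right)} signals one move: rewrite via cos of the doubled angle.


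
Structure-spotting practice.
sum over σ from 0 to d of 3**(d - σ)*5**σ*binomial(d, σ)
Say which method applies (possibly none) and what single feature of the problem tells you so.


Method: the binomial theorem — binomial(d, σ) weighting matched powers of 5 and 3 is the expanded form of (5 + 3)^d — fold it back up.


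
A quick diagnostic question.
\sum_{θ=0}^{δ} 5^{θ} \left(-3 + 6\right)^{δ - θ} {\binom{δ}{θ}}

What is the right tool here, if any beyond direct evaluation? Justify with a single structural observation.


Diagnosis: the binomial theorem — the summand is term θ of a binomial expansion in 5 and (-3 + 6); the whole sum is a single power.


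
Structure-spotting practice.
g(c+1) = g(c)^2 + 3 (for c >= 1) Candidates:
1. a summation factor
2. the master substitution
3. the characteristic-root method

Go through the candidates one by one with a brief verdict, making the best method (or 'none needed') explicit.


Technique: no special technique — the unknown sequence enters the update nonlinearly, so no linear method fits the recurrence as written — direct iteration remains.
- a summation factor — the recursion is nonlinear — outside the first-order linear family a summation factor addresses.
- the master substitution — the recursive argument is a shift of the index, not a fixed fraction of it.
- the characteristic-root method: nonlinearity rules out exponential-mode superposition from the start.


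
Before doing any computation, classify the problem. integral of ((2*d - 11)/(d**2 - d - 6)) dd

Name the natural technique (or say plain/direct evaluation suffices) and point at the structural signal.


Method: partial fractions — break d**2 - d - 6 into its roots and the integral splits into logarithm-sized bites.


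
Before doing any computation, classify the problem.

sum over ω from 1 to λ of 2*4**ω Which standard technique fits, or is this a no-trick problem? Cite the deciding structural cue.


Verdict: the geometric series formula — check a ratio of consecutive terms: it is 4, independent of the index, so the geometric formula closes the sum.


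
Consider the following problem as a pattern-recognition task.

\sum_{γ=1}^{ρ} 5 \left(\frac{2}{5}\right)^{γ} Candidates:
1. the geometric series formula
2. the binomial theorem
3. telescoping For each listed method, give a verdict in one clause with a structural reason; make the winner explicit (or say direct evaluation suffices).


Verdict: the geometric series formula — the ratio of consecutive terms is the constant \frac{2}{5}, independent of the index — a geometric sum.
- the geometric series formula: applies; the problem has the shape this method handles.
- the binomial theorem — the terms do not reassemble into a binomial power.
- telescoping — neither a shifted-difference shape nor integer-spaced poles are present.


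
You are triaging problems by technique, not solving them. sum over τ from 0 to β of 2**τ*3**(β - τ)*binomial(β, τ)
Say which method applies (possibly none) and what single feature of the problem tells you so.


Best approach: the binomial theorem — terms weighting binomial(β, τ) against matched powers of 2 and 3 reassemble into (2 + 3)^β by the binomial theorem.


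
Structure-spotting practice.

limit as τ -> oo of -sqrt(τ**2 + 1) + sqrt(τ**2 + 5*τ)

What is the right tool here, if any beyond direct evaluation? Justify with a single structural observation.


Technique: conjugate multiplication — two divergent pieces with a minus sign between them and a radical in the mix: rationalize sqrt(τ**2 + 5*τ) - sqrt(τ**2 + 1) before any limit law applies.


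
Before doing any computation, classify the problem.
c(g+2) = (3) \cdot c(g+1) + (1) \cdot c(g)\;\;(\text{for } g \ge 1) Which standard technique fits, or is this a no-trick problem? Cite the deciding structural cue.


Technique: the characteristic-root method — the recurrence is linear and homogeneous with constant coefficients, so the ansatz r^g turns it into a polynomial equation for r.


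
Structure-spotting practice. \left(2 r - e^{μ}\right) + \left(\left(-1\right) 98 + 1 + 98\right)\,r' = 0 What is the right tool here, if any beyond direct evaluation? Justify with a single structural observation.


Diagnosis: a linear integrating factor — arrange it as r' + 2·r = (the forcing term) and the integrating factor does the rest.


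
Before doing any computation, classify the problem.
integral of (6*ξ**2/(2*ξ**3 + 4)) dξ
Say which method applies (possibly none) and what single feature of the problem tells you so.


Best approach: u-substitution — 6*ξ**2 matches the derivative of 2*ξ**3 + 4 up to a constant; with u = 2*ξ**3 + 4 the whole integrand folds into a function of u alone.


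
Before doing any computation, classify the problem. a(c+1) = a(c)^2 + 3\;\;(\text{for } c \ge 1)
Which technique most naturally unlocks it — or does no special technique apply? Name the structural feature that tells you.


Best approach: no special technique — each new value is a nonlinear function of earlier ones — scaling arguments and superposition both fail.


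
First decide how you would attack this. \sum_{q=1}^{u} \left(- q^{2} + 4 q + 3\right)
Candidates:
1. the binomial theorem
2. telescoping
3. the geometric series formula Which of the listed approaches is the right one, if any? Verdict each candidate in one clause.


Verdict: no special technique — the summand is a plain polynomial in q (expanding first if it arrives factored); standard power-sum formulas evaluate it term by term.
- the binomial theorem — the terms do not reassemble into a binomial power.
- telescoping — neither a shifted-difference shape nor integer-spaced poles are present.
- the geometric series formula — consecutive terms are not related by a fixed multiplier.


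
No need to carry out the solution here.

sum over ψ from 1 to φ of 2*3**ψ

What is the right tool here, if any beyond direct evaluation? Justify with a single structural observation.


Technique: the geometric series formula — the ratio of consecutive terms is the constant 3, independent of the index — a geometric sum.


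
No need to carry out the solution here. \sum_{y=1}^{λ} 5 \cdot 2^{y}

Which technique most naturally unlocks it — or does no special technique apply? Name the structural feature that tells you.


Best approach: the geometric series formula — term-over-term division gives 2 every time — index-free ratio, geometric sum formula applies.


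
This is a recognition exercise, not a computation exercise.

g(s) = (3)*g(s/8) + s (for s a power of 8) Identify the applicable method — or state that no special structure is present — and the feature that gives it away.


Method: the master substitution — the argument s/8 divides the index by 8; the standard s = 8^m substitution converts it to a constant-shift recurrence.


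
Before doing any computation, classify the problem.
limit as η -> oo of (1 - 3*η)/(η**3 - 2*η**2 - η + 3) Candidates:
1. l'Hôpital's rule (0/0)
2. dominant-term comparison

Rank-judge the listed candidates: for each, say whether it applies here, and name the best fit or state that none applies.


Best approach: dominant-term comparison — divide by the highest power of η present: lower-order terms vanish and the dominant ratio remains.
- l'Hôpital's rule (0/0): no 0/0 form appears: written as one quotient, top and bottom both grow without bound, and the ratio is decided by their leading terms.
- dominant-term comparison — yes — fits the structure here.


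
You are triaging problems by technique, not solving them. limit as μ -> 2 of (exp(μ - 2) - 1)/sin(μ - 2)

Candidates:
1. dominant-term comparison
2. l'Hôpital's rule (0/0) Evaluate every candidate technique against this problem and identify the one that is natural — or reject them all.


Best approach: l'Hôpital's rule (0/0) — the 0/0 form at 2 is the signature situation for l'Hôpital's rule. One could equally expand both pieces locally and compare leading terms; the rule does that in one stroke.
- dominant-term comparison: this limit is not decided by comparing leading-term growth at infinity.
- l'Hôpital's rule (0/0) — yes, a natural case for it.


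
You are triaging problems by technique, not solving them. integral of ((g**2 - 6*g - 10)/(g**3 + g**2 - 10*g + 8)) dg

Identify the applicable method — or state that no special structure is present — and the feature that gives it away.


Verdict: partial fractions — with g**3 + g**2 - 10*g + 8 factorable and the degree on top strictly smaller, simple-fraction decomposition is immediate.


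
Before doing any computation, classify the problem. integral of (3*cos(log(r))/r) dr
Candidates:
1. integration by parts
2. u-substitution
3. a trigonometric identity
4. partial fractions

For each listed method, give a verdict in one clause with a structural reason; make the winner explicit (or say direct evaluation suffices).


Diagnosis: u-substitution — structure check: outer function, inner expression log(r), inner derivative as a factor — the classic u = log(r) pattern.
- integration by parts: the nonconstant-polynomial-times-standard-kernel pattern (an exp, sine, cosine, or logarithm partner) is absent.
- u-substitution: a fit — the right tool for this form.
- a trigonometric identity — there is no trigonometric structure whose rewriting would simplify the integrand.
- partial fractions: there is no rational-function structure to decompose.


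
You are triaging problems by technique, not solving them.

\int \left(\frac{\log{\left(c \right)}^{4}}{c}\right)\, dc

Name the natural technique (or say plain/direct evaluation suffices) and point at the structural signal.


Diagnosis: u-substitution — the only nontrivial dependence routes through \log{\left(c \right)}, whose derivative supplies the leftover factor up to a constant multiple — u = \log{\left(c \right)} flattens it.


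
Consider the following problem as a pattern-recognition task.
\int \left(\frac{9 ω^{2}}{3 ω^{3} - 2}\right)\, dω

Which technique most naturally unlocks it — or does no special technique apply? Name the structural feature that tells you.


Verdict: u-substitution — viewed as a product, the integrand is a composition evaluated at 3 ω^{3} - 2 times (a constant multiple of) that inner expression's derivative, so u = 3 ω^{3} - 2 makes it elementary.


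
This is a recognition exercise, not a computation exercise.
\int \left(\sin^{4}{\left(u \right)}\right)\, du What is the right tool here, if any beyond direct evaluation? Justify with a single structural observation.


Verdict: a trigonometric identity — the even exponent on \sin^{4}{\left(u \right)} signals one move: rewrite via cos of the doubled angle.


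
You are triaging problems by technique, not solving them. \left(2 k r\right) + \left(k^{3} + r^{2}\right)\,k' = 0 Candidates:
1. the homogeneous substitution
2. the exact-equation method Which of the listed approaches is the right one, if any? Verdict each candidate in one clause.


Best approach: the exact-equation method — the compatibility test passes: the k-derivative of 2 k r matches the r-derivative of k^{3} + r^{2}, so integrate a potential.
- the homogeneous substitution: the slope is not a function of the ratio of the variables alone.
- the exact-equation method — a fit — the right tool for this form.


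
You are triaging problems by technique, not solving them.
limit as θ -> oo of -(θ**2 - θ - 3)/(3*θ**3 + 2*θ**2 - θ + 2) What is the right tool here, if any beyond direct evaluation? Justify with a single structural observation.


Verdict: dominant-term comparison — as θ grows, only the highest-degree terms matter — compare leading terms and read the limit off. Viewed as a single quotient this is an ∞/∞ form — an at-infinity application of l'Hôpital's rule would also resolve it; comparing leading growth reads the answer without differentiating.


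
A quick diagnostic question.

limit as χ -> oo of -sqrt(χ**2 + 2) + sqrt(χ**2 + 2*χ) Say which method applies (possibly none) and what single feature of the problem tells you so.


Verdict: conjugate multiplication — the difference sqrt(χ**2 + 2*χ) - sqrt(χ**2 + 2) is an ∞ − ∞ stalemate; its conjugate partner breaks the tie.


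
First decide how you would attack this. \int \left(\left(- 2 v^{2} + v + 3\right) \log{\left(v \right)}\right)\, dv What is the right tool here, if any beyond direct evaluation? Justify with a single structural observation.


Technique: integration by parts — choose u = \log{\left(v \right)}: one derivative turns the logarithm algebraic, and the remaining factor - 2 v^{2} + v + 3 integrates term by term under the power rule.


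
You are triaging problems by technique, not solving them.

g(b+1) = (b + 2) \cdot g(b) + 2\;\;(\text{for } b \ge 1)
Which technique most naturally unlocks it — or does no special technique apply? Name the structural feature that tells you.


Best approach: a summation factor — normalize by the running product of b + 2: the left side becomes a difference, and differences sum.


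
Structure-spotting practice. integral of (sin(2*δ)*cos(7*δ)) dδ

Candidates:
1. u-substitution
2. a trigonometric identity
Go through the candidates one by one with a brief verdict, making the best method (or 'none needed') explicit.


Verdict: a trigonometric identity — two sinusoids at different rates multiply in sin(2*δ)*cos(7*δ); the product-to-sum identity uncouples them.
- u-substitution: no subexpression of the integrand pairs with its own derivative as a factor — individual terms may offer their own substitutions, but any change of variable covering the whole integral would have to be constructed from outside the expression.
- a trigonometric identity: a fit — the right tool for this form.


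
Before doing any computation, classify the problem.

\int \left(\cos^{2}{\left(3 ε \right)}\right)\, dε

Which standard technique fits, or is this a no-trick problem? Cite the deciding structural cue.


Diagnosis: a trigonometric identity — apply power reduction to \cos^{2}{\left(3 ε \right)}; each application halves the trigonometric degree.


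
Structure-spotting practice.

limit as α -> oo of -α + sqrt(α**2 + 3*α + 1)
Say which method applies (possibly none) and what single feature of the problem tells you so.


Verdict: conjugate multiplication — neither sqrt(α**2 + 3*α + 1) nor α converges alone, so rewrite their difference as a conjugate-rationalized quotient first.


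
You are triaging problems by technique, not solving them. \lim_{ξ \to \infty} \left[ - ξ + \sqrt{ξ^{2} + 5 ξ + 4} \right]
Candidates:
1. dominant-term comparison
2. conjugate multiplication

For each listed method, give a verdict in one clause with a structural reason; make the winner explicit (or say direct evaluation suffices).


Diagnosis: conjugate multiplication — infinity minus infinity with a radical in play — multiply by the conjugate so the divergences of \sqrt{ξ^{2} + 5 ξ + 4} and ξ annihilate.
- dominant-term comparison: no dominant power emerges to decide the limit by degree comparison.
- conjugate multiplication — applies; the problem has the shape this method handles.


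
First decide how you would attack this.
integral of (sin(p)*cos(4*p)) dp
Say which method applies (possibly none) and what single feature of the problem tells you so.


Method: a trigonometric identity — distinct frequencies under one product (sin(p)*cos(4*p)): the product-to-sum identity is the systematic route to an integrable form.


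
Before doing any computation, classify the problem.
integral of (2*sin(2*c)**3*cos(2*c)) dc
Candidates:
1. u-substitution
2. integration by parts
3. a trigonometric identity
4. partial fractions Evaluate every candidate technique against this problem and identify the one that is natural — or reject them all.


Diagnosis: u-substitution — collected, the integrand has one factor that is, up to a constant, the derivative of an inner expression the rest depends on — substitute for that inner expression.
- u-substitution: applies; the problem has the shape this method handles.
- integration by parts: the integrand does not split as a nonconstant polynomial times an exp, sine, cosine of a linear argument, or logarithm — no polynomial-kernel parts product to differentiate one side of.
- a trigonometric identity — no identity rewrites this into an easier trigonometric form.
- partial fractions: the expression is not a ratio of polynomials that decomposes further.


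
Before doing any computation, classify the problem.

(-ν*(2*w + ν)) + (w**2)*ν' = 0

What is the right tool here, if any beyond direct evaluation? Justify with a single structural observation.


Verdict: the homogeneous substitution — the slope's numerator and denominator have matching total degree, so it depends only on ν/w and the ratio substitution collapses it. Rearranged, this also fits the Bernoulli template directly; the homogeneous substitution reads the structure without the rearrangement.


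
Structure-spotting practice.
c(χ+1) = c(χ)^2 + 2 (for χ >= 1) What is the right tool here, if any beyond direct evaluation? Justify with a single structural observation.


Method: no special technique — each new value is a nonlinear function of earlier ones — scaling arguments and superposition both fail.


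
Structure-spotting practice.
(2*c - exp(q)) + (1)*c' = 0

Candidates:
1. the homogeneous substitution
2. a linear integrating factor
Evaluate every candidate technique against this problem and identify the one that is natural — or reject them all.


Diagnosis: a linear integrating factor — first power of c, nonzero forcing: the integrating-factor recipe applies verbatim with p = 2.
- the homogeneous substitution — the ratio substitution does not collapse this equation.
- a linear integrating factor: yes, a natural case for it.


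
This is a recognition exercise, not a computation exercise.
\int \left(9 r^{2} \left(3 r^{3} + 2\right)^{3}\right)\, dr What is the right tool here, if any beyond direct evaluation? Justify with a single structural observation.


Best approach: u-substitution — viewed as a product, the integrand is a composition evaluated at 3 r^{3} + 2 times (a constant multiple of) that inner expression's derivative, so u = 3 r^{3} + 2 makes it elementary. Expanding everything out would also get there; the substitution is the systematic route.


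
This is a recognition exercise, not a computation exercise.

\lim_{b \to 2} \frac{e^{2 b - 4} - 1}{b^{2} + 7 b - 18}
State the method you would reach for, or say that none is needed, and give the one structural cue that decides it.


Verdict: l'Hôpital's rule (0/0) — the 0/0 form at 2 is the signature situation for l'Hôpital's rule. One could equally expand both pieces locally and compare leading terms; the rule does that in one stroke.


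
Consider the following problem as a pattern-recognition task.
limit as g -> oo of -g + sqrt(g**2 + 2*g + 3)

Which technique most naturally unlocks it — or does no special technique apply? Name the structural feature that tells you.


Verdict: conjugate multiplication — the ∞ − ∞ radical form is the exact trigger for the conjugate maneuver.


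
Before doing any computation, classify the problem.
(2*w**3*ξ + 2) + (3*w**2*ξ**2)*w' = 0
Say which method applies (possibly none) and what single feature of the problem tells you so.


Technique: the exact-equation method — check exactness first: here it holds (2*w**3*ξ + 2, 3*w**2*ξ**2 have matching cross partials), so no integrating factor is needed.


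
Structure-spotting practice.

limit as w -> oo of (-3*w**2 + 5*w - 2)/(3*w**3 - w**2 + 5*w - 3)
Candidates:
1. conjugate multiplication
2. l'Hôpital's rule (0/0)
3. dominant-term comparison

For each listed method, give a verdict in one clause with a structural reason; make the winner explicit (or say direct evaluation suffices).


Technique: dominant-term comparison — growth-rate triage: the leading powers of w decide the limit, everything else is noise.
- conjugate multiplication — multiplying by a conjugate would not remove any indeterminacy here.
- l'Hôpital's rule (0/0) — as a single quotient the expression runs to ∞/∞ at the limit point — an at-infinity form of the rule would apply, though the leading-growth comparison is the direct reading.
- dominant-term comparison: applicable, and directly so.
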